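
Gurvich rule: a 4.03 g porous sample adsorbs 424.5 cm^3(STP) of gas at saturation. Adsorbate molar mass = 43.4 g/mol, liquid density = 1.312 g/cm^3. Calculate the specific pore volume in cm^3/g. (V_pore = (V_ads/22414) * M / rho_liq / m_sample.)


Moles adsorbed n = V_ads / 22414 = 424.5 / 22414 = 1.893906e-02 mol
Liquid volume V_liq = n * M / rho_liq = 1.893906e-02 * 43.4 / 1.312 = 0.62649 cm^3
Specific pore volume V_pore = V_liq / m_sample = 0.62649 / 4.03
V_pore = 0.1555 cm^3/g

0.1555


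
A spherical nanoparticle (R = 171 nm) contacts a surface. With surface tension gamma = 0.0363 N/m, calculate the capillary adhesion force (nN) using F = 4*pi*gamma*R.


Convert radius: R = 171 nm = 1.71e-07 m
F = 4 * pi * gamma * R
F = 4 * pi * 0.0363 * 1.71e-07
F = 7.80032e-08 N = 78.0032 nN

78.0032


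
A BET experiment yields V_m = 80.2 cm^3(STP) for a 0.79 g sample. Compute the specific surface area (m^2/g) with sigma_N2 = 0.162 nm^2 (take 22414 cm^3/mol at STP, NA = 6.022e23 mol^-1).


Number of moles in monolayer = V_m / 22414 = 80.2 / 22414 = 0.00357812
Number of molecules = moles * NA = 0.00357812 * 6.022e23
SA = molecules * sigma / mass
SA = (80.2 / 22414) * 6.022e23 * 0.162e-18 / 0.79
SA = 441.9 m^2/g

441.9


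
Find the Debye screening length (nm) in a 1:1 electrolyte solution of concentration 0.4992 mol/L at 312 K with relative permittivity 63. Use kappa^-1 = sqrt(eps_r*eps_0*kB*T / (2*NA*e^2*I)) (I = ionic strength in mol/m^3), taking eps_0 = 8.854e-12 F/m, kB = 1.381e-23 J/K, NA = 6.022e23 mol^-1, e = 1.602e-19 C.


Ionic strength I = 0.4992 * 1^2 * 1000 = 499.2 mol/m^3
kappa^-1 = sqrt(63 * 8.854e-12 * 1.381e-23 * 312 / (2 * 6.022e23 * (1.602e-19)^2 * 499.2))
kappa^-1 = 0.395 nm

0.395


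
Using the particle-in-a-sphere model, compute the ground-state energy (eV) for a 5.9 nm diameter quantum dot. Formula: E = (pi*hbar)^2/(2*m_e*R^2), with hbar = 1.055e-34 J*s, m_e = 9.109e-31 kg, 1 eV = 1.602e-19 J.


Radius R = 5.9/2 = 2.95 nm = 2.95e-09 m
E = (pi * 1.055e-34)^2 / (2 * 9.109e-31 * (2.95e-09)^2)
E(J) = 6.92883e-21
E = E(J) / 1.602e-19 = 0.0433 eV

0.0433


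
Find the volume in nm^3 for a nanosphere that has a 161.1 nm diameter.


Radius r = 161.1/2 = 80.55 nm
Volume V = (4/3) * pi * r^3
V = (4/3) * pi * (80.55)^3
V = 2189199.01 nm^3

2189199.01


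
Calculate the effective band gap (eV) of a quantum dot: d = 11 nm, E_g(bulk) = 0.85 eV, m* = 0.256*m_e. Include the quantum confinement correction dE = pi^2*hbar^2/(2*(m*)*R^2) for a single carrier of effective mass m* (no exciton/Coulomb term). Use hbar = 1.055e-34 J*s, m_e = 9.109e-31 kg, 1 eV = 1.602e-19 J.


Radius R = 11/2 nm = 5.5e-09 m
Confinement energy dE = pi^2 * hbar^2 / (2 * m_eff * m_e * R^2)
dE = pi^2 * (1.055e-34)^2 / (2 * 0.256 * 9.109e-31 * (5.5e-09)^2) J, divided by 1.602e-19 J/eV
dE = 0.0486 eV
Total band gap = E_g(bulk) + dE = 0.85 + 0.0486 = 0.8986 eV

0.8986


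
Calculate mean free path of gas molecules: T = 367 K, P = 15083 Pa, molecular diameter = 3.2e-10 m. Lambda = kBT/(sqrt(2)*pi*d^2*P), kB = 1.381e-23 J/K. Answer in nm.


Mean free path: lambda = kB*T / (sqrt(2) * pi * d^2 * P)
lambda = 1.381e-23 * 367 / (sqrt(2) * pi * (3.2e-10)^2 * 15083)
lambda = 7.38596e-07 m
lambda = 738.6 nm

738.6


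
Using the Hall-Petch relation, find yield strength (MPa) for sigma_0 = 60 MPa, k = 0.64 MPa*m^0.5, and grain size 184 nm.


d = 184 nm = 1.84e-07 m
sqrt(d) = 0.0004289522
Hall-Petch contribution = k / sqrt(d) = 0.64 / 0.0004289522 = 1492.0 MPa
sigma = sigma_0 + k/sqrt(d) = 60 + 1492.0 = 1552.0 MPa

1552.0


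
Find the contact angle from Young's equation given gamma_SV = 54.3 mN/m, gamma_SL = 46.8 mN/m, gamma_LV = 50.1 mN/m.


cos(theta) = (gamma_SV - gamma_SL) / gamma_LV
cos(theta) = (54.3 - 46.8) / 50.1
cos(theta) = 0.149701
theta = arccos(0.149701) = 81.39 degrees

81.39


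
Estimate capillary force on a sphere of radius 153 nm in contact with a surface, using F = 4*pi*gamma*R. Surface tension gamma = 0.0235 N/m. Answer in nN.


Convert radius: R = 153 nm = 1.53e-07 m
F = 4 * pi * gamma * R
F = 4 * pi * 0.0235 * 1.53e-07
F = 4.51824e-08 N = 45.1824 nN

45.1824


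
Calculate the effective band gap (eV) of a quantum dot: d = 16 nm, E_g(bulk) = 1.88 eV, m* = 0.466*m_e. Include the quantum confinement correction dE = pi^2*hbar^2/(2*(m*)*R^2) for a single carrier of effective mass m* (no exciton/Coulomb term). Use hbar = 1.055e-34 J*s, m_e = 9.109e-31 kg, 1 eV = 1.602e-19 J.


Radius R = 16/2 nm = 8e-09 m
Confinement energy dE = pi^2 * hbar^2 / (2 * m_eff * m_e * R^2)
dE = pi^2 * (1.055e-34)^2 / (2 * 0.466 * 9.109e-31 * (8e-09)^2) J, divided by 1.602e-19 J/eV
dE = 0.0126 eV
Total band gap = E_g(bulk) + dE = 1.88 + 0.0126 = 1.8926 eV

1.8926


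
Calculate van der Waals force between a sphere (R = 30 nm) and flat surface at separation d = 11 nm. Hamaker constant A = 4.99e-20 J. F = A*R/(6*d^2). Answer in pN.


Convert to SI: R = 30 nm = 3e-08 m, d = 11 nm = 1.1e-08 m
F = A * R / (6 * d^2)
F = 4.99e-20 * 3e-08 / (6 * (1.1e-08)^2)
F = 2.06198e-12 N = 2.062 pN

2.062


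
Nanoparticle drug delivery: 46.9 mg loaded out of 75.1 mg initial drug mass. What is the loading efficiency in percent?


Drug loading efficiency = (drug loaded / drug initial) * 100
DLE = 46.9 / 75.1 * 100
DLE = 0.6245 * 100
DLE = 62.45%

62.45


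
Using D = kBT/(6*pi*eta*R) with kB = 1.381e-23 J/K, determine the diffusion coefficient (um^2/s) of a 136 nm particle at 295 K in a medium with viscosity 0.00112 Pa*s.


Radius R = 136/2 = 68 nm = 6.8e-08 m
D = kB*T / (6*pi*eta*R)
D = 1.381e-23 * 295 / (6 * pi * 0.00112 * 6.8e-08)
D = 2.83784e-12 m^2/s = 2.838 um^2/s

2.838


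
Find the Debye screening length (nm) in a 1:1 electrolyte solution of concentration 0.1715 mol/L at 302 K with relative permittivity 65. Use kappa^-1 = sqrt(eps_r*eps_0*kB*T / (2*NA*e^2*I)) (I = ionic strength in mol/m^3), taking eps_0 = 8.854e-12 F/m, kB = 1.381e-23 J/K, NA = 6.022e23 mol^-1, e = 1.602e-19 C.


Ionic strength I = 0.1715 * 1^2 * 1000 = 171.5 mol/m^3
kappa^-1 = sqrt(65 * 8.854e-12 * 1.381e-23 * 302 / (2 * 6.022e23 * (1.602e-19)^2 * 171.5))
kappa^-1 = 0.673 nm

0.673


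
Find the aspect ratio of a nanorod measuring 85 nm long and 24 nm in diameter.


Aspect ratio AR = length / diameter
AR = 85 / 24
AR = 3.54

3.54


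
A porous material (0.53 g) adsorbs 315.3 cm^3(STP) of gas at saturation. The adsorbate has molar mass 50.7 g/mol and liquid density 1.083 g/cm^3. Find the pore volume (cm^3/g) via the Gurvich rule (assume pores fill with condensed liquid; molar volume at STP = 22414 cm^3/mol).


Moles adsorbed n = V_ads / 22414 = 315.3 / 22414 = 1.406710e-02 mol
Liquid volume V_liq = n * M / rho_liq = 1.406710e-02 * 50.7 / 1.083 = 0.65854 cm^3
Specific pore volume V_pore = V_liq / m_sample = 0.65854 / 0.53
V_pore = 1.2425 cm^3/g

1.2425


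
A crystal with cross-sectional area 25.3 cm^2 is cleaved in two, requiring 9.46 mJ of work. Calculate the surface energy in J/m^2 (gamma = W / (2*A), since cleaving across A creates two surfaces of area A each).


Convert: A = 25.3 cm^2 = 0.00253 m^2, W = 9.46 mJ = 0.00946 J
Cleaving exposes two faces of area A, so total new surface = 2*A and gamma = W / (2*A)
gamma = 0.00946 / (2 * 0.00253)
gamma = 1.87 J/m^2

1.87


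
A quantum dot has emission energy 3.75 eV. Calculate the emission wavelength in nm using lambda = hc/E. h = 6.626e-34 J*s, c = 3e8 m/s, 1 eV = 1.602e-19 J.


Convert energy: E = 3.75 eV = 3.75 * 1.602e-19 = 6.0075e-19 J
lambda = h*c / E = 6.626e-34 * 3e8 / 6.0075e-19
lambda = 3.30886e-07 m = 330.9 nm

330.9


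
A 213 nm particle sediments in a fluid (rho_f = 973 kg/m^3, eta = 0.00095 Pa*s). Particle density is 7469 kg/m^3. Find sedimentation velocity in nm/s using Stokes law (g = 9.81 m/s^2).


Radius R = 213/2 nm = 1.065e-07 m
Density difference = 7469 - 973 = 6496 kg/m^3
v = 2 * R^2 * (rho_p - rho_f) * g / (9 * eta)
v = 2 * (1.065e-07)^2 * 6496 * 9.81 / (9 * 0.00095)
v = 1.69075e-07 m/s = 169.0745 nm/s

169.0745


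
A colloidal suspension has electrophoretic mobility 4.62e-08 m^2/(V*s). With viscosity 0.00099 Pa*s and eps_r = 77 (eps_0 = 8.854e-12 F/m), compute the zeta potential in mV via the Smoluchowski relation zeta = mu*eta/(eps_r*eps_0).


Smoluchowski equation: zeta = mu * eta / (eps_r * eps_0)
zeta = 4.62e-08 * 0.00099 / (77 * 8.854e-12)
zeta = 0.067088 V = 67.09 mV

67.09


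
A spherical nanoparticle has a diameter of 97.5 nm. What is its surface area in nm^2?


Radius r = 97.5/2 = 48.75 nm
Surface area SA = 4 * pi * r^2
SA = 4 * pi * (48.75)^2
SA = 29864.77 nm^2

29864.77


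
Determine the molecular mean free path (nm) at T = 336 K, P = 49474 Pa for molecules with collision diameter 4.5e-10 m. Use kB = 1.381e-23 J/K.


Mean free path: lambda = kB*T / (sqrt(2) * pi * d^2 * P)
lambda = 1.381e-23 * 336 / (sqrt(2) * pi * (4.5e-10)^2 * 49474)
lambda = 1.04248e-07 m
lambda = 104.25 nm

104.25


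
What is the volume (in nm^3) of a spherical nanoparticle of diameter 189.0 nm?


Radius r = 189.0/2 = 94.5 nm
Volume V = (4/3) * pi * r^3
V = (4/3) * pi * (94.5)^3
V = 3534956.18 nm^3

3534956.18


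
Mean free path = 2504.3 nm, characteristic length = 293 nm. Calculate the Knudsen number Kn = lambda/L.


Knudsen number Kn = lambda / L
Kn = 2504.3 / 293
Kn = 8.5471

8.5471


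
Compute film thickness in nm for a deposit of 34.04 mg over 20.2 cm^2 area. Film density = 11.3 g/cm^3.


Convert: m = 34.04 mg = 3.4040e-05 kg, A = 20.2 cm^2 = 2.0200e-03 m^2, rho = 11.3 g/cm^3 = 11300 kg/m^3
t = m / (A * rho)
t = 3.4040e-05 / (2.0200e-03 * 11300)
t = 1.4913e-06 m = 1491.3 nm

1491.3


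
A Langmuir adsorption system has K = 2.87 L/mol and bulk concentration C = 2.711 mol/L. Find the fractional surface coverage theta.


Langmuir isotherm: theta = K*C / (1 + K*C)
K*C = 2.87 * 2.711 = 7.78057
theta = 7.78057 / (1 + 7.78057) = 7.78057 / 8.78057
theta = 0.8861

0.8861


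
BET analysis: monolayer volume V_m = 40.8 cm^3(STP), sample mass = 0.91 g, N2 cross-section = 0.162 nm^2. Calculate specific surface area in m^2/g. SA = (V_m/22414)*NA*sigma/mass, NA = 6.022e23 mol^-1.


Number of moles in monolayer = V_m / 22414 = 40.8 / 22414 = 0.00182029
Number of molecules = moles * NA = 0.00182029 * 6.022e23
SA = molecules * sigma / mass
SA = (40.8 / 22414) * 6.022e23 * 0.162e-18 / 0.91
SA = 195.1 m^2/g

195.1


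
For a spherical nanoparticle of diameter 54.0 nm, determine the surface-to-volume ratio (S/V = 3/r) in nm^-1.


Radius r = 54.0/2 = 27 nm
S/V = 3 / r = 3 / 27
S/V = 0.1111 nm^-1

0.1111


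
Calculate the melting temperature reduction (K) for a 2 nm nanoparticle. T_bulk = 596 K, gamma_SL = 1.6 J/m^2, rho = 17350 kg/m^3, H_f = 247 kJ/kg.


Radius R = 2/2 = 1 nm = 1e-09 m
Convert H_f = 247 kJ/kg = 247000 J/kg
dT = 2 * gamma_SL * T_bulk / (rho * H_f * R)
dT = 2 * 1.6 * 596 / (17350 * 247000 * 1e-09)
dT = 445.0 K

445.0


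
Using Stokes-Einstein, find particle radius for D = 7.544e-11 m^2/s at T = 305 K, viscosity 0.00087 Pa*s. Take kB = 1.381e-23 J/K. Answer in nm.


Stokes-Einstein: R = kB*T / (6*pi*eta*D)
R = 1.381e-23 * 305 / (6 * pi * 0.00087 * 7.544e-11)
R = 3.40464e-09 m = 3.4 nm

3.4


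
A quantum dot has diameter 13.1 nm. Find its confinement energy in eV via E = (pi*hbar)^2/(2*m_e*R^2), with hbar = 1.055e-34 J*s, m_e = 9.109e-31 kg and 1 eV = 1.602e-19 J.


Radius R = 13.1/2 = 6.55 nm = 6.55e-09 m
E = (pi * 1.055e-34)^2 / (2 * 9.109e-31 * (6.55e-09)^2)
E(J) = 1.40547e-21
E = E(J) / 1.602e-19 = 0.0088 eV

0.0088


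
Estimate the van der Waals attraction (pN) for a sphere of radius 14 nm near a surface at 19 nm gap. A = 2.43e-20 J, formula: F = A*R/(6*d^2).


Convert to SI: R = 14 nm = 1.4e-08 m, d = 19 nm = 1.9e-08 m
F = A * R / (6 * d^2)
F = 2.43e-20 * 1.4e-08 / (6 * (1.9e-08)^2)
F = 1.57064e-13 N = 0.157 pN

0.157


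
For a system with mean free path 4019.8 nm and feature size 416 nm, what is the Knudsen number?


Knudsen number Kn = lambda / L
Kn = 4019.8 / 416
Kn = 9.663

9.663


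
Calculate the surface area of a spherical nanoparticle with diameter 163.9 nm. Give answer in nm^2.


Radius r = 163.9/2 = 81.95 nm
Surface area SA = 4 * pi * r^2
SA = 4 * pi * (81.95)^2
SA = 84393.26 nm^2

84393.26


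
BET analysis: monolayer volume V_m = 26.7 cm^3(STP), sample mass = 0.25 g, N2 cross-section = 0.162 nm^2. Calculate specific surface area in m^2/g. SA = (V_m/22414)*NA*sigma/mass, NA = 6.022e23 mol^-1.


Number of moles in monolayer = V_m / 22414 = 26.7 / 22414 = 0.00119122
Number of molecules = moles * NA = 0.00119122 * 6.022e23
SA = molecules * sigma / mass
SA = (26.7 / 22414) * 6.022e23 * 0.162e-18 / 0.25
SA = 464.8 m^2/g

464.8


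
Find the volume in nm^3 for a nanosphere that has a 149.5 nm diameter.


Radius r = 149.5/2 = 74.75 nm
Volume V = (4/3) * pi * r^3
V = (4/3) * pi * (74.75)^3
V = 1749533.25 nm^3

1749533.25


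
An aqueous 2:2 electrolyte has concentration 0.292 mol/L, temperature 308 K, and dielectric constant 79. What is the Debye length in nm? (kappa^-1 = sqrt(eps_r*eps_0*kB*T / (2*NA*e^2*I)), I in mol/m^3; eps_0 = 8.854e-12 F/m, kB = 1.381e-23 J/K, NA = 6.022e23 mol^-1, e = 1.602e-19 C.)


Ionic strength I = 0.292 * 2^2 * 1000 = 1168 mol/m^3
kappa^-1 = sqrt(79 * 8.854e-12 * 1.381e-23 * 308 / (2 * 6.022e23 * (1.602e-19)^2 * 1168))
kappa^-1 = 0.287 nm

0.287


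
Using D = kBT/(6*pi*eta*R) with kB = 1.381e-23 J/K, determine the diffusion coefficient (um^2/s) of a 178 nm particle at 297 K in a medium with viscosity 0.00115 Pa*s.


Radius R = 178/2 = 89 nm = 8.9e-08 m
D = kB*T / (6*pi*eta*R)
D = 1.381e-23 * 297 / (6 * pi * 0.00115 * 8.9e-08)
D = 2.12599e-12 m^2/s = 2.126 um^2/s

2.126


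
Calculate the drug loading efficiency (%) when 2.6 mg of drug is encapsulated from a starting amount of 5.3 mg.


Drug loading efficiency = (drug loaded / drug initial) * 100
DLE = 2.6 / 5.3 * 100
DLE = 0.4906 * 100
DLE = 49.06%

49.06


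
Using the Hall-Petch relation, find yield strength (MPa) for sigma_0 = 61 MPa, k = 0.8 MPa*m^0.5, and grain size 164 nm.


d = 164 nm = 1.64e-07 m
sqrt(d) = 0.0004049691
Hall-Petch contribution = k / sqrt(d) = 0.8 / 0.0004049691 = 1975.5 MPa
sigma = sigma_0 + k/sqrt(d) = 61 + 1975.5 = 2036.5 MPa

2036.5


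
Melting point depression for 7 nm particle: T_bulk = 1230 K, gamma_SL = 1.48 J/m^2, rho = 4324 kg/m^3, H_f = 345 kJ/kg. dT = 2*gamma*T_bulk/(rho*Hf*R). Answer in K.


Radius R = 7/2 = 3.5 nm = 3.5e-09 m
Convert H_f = 345 kJ/kg = 345000 J/kg
dT = 2 * gamma_SL * T_bulk / (rho * H_f * R)
dT = 2 * 1.48 * 1230 / (4324 * 345000 * 3.5e-09)
dT = 697.3 K

697.3


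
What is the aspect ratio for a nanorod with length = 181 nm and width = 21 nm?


Aspect ratio AR = length / diameter
AR = 181 / 21
AR = 8.62

8.62


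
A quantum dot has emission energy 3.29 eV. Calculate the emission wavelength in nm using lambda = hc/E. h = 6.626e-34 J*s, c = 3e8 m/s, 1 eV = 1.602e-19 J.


Convert energy: E = 3.29 eV = 3.29 * 1.602e-19 = 5.27058e-19 J
lambda = h*c / E = 6.626e-34 * 3e8 / 5.27058e-19
lambda = 3.7715e-07 m = 377.2 nm

377.2


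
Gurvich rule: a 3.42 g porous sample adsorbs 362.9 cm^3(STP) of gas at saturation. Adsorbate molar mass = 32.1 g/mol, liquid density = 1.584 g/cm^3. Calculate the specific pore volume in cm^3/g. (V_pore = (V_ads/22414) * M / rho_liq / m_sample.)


Moles adsorbed n = V_ads / 22414 = 362.9 / 22414 = 1.619077e-02 mol
Liquid volume V_liq = n * M / rho_liq = 1.619077e-02 * 32.1 / 1.584 = 0.32811 cm^3
Specific pore volume V_pore = V_liq / m_sample = 0.32811 / 3.42
V_pore = 0.0959 cm^3/g

0.0959


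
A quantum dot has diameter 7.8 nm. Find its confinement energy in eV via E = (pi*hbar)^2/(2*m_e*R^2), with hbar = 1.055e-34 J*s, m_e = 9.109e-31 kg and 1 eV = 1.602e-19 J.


Radius R = 7.8/2 = 3.9 nm = 3.9e-09 m
E = (pi * 1.055e-34)^2 / (2 * 9.109e-31 * (3.9e-09)^2)
E(J) = 3.96438e-21
E = E(J) / 1.602e-19 = 0.0247 eV

0.0247


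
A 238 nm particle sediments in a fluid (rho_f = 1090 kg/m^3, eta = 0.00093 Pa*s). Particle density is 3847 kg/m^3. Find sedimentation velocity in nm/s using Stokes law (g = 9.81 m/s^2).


Radius R = 238/2 nm = 1.19e-07 m
Density difference = 3847 - 1090 = 2757 kg/m^3
v = 2 * R^2 * (rho_p - rho_f) * g / (9 * eta)
v = 2 * (1.19e-07)^2 * 2757 * 9.81 / (9 * 0.00093)
v = 9.15175e-08 m/s = 91.5175 nm/s

91.5175


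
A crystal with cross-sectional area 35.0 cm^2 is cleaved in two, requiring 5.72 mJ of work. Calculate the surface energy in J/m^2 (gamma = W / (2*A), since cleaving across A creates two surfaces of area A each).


Convert: A = 35.0 cm^2 = 0.0035 m^2, W = 5.72 mJ = 0.00572 J
Cleaving exposes two faces of area A, so total new surface = 2*A and gamma = W / (2*A)
gamma = 0.00572 / (2 * 0.0035)
gamma = 0.817 J/m^2

0.817


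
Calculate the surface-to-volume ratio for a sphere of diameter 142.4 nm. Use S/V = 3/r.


Radius r = 142.4/2 = 71.2 nm
S/V = 3 / r = 3 / 71.2
S/V = 0.0421 nm^-1

0.0421


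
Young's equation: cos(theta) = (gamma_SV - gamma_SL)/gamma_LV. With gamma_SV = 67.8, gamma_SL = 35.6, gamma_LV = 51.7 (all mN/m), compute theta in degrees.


cos(theta) = (gamma_SV - gamma_SL) / gamma_LV
cos(theta) = (67.8 - 35.6) / 51.7
cos(theta) = 0.622824
theta = arccos(0.622824) = 51.48 degrees

51.48


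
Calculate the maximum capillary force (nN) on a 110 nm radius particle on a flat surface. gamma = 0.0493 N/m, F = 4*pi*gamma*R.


Convert radius: R = 110 nm = 1.1e-07 m
F = 4 * pi * gamma * R
F = 4 * pi * 0.0493 * 1.1e-07
F = 6.81474e-08 N = 68.1474 nN

68.1474


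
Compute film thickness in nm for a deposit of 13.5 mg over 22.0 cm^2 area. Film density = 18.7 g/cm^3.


Convert: m = 13.5 mg = 1.3500e-05 kg, A = 22.0 cm^2 = 2.2000e-03 m^2, rho = 18.7 g/cm^3 = 18700 kg/m^3
t = m / (A * rho)
t = 1.3500e-05 / (2.2000e-03 * 18700)
t = 3.2815e-07 m = 328.1 nm

328.1


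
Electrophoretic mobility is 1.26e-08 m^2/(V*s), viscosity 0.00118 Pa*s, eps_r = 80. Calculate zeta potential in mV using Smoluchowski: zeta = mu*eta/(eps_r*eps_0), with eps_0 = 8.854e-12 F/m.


Smoluchowski equation: zeta = mu * eta / (eps_r * eps_0)
zeta = 1.26e-08 * 0.00118 / (80 * 8.854e-12)
zeta = 0.020991 V = 20.99 mV

20.99


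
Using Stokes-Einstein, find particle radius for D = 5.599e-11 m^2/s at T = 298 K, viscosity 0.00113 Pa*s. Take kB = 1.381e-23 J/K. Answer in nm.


Stokes-Einstein: R = kB*T / (6*pi*eta*D)
R = 1.381e-23 * 298 / (6 * pi * 0.00113 * 5.599e-11)
R = 3.4508e-09 m = 3.45 nm

3.45


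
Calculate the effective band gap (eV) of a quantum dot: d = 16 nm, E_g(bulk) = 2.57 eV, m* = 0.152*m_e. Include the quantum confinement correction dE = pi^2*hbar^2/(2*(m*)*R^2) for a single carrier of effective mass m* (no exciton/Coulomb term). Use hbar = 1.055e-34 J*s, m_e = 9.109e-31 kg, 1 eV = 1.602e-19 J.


Radius R = 16/2 nm = 8e-09 m
Confinement energy dE = pi^2 * hbar^2 / (2 * m_eff * m_e * R^2)
dE = pi^2 * (1.055e-34)^2 / (2 * 0.152 * 9.109e-31 * (8e-09)^2) J, divided by 1.602e-19 J/eV
dE = 0.0387 eV
Total band gap = E_g(bulk) + dE = 2.57 + 0.0387 = 2.6087 eV

2.6087


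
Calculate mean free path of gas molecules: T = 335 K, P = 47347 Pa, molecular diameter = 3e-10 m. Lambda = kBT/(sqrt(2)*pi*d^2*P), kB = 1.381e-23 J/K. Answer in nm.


Mean free path: lambda = kB*T / (sqrt(2) * pi * d^2 * P)
lambda = 1.381e-23 * 335 / (sqrt(2) * pi * (3e-10)^2 * 47347)
lambda = 2.44365e-07 m
lambda = 244.36 nm

244.36


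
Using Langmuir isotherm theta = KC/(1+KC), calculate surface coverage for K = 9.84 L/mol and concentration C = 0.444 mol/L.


Langmuir isotherm: theta = K*C / (1 + K*C)
K*C = 9.84 * 0.444 = 4.36896
theta = 4.36896 / (1 + 4.36896) = 4.36896 / 5.36896
theta = 0.8137

0.8137


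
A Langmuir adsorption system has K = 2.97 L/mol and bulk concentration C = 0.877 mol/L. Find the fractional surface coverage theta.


Langmuir isotherm: theta = K*C / (1 + K*C)
K*C = 2.97 * 0.877 = 2.60469
theta = 2.60469 / (1 + 2.60469) = 2.60469 / 3.60469
theta = 0.7226

0.7226


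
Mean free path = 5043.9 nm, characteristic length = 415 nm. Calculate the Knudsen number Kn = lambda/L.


Knudsen number Kn = lambda / L
Kn = 5043.9 / 415
Kn = 12.154

12.154


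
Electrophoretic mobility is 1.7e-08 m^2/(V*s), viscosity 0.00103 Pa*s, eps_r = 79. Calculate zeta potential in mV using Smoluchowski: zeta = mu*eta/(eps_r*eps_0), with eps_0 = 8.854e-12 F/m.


Smoluchowski equation: zeta = mu * eta / (eps_r * eps_0)
zeta = 1.7e-08 * 0.00103 / (79 * 8.854e-12)
zeta = 0.025033 V = 25.03 mV

25.03


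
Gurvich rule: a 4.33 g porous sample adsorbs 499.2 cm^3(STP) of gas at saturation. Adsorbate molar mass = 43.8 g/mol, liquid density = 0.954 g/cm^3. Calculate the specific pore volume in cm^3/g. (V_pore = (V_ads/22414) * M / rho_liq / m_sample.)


Moles adsorbed n = V_ads / 22414 = 499.2 / 22414 = 2.227179e-02 mol
Liquid volume V_liq = n * M / rho_liq = 2.227179e-02 * 43.8 / 0.954 = 1.02254 cm^3
Specific pore volume V_pore = V_liq / m_sample = 1.02254 / 4.33
V_pore = 0.2362 cm^3/g

0.2362


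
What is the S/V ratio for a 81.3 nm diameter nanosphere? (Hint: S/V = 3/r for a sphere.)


Radius r = 81.3/2 = 40.65 nm
S/V = 3 / r = 3 / 40.65
S/V = 0.0738 nm^-1

0.0738


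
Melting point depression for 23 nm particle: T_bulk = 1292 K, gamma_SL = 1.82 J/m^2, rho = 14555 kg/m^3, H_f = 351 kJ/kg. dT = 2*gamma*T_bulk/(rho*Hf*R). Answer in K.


Radius R = 23/2 = 11.5 nm = 1.15e-08 m
Convert H_f = 351 kJ/kg = 351000 J/kg
dT = 2 * gamma_SL * T_bulk / (rho * H_f * R)
dT = 2 * 1.82 * 1292 / (14555 * 351000 * 1.15e-08)
dT = 80.0 K

80.0


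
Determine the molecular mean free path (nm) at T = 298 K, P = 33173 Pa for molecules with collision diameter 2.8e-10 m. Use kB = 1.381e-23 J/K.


Mean free path: lambda = kB*T / (sqrt(2) * pi * d^2 * P)
lambda = 1.381e-23 * 298 / (sqrt(2) * pi * (2.8e-10)^2 * 33173)
lambda = 3.56159e-07 m
lambda = 356.16 nm

356.16


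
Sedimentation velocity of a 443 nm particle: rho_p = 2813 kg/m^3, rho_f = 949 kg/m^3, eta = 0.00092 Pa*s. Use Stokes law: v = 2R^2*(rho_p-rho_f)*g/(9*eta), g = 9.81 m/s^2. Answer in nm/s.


Radius R = 443/2 nm = 2.215e-07 m
Density difference = 2813 - 949 = 1864 kg/m^3
v = 2 * R^2 * (rho_p - rho_f) * g / (9 * eta)
v = 2 * (2.215e-07)^2 * 1864 * 9.81 / (9 * 0.00092)
v = 2.16702e-07 m/s = 216.7016 nm/s

216.7016


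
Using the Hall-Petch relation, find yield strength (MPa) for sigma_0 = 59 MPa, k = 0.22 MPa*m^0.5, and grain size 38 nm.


d = 38 nm = 3.8e-08 m
sqrt(d) = 0.0001949359
Hall-Petch contribution = k / sqrt(d) = 0.22 / 0.0001949359 = 1128.6 MPa
sigma = sigma_0 + k/sqrt(d) = 59 + 1128.6 = 1187.6 MPa

1187.6


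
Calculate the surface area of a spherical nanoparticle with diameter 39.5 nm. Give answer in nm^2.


Radius r = 39.5/2 = 19.75 nm
Surface area SA = 4 * pi * r^2
SA = 4 * pi * (19.75)^2
SA = 4901.67 nm^2

4901.67


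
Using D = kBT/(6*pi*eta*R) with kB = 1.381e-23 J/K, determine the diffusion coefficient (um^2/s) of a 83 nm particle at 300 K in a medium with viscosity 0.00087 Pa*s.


Radius R = 83/2 = 41.5 nm = 4.15e-08 m
D = kB*T / (6*pi*eta*R)
D = 1.381e-23 * 300 / (6 * pi * 0.00087 * 4.15e-08)
D = 6.0876e-12 m^2/s = 6.088 um^2/s

6.088


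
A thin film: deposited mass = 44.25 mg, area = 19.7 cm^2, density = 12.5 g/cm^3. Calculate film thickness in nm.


Convert: m = 44.25 mg = 4.4250e-05 kg, A = 19.7 cm^2 = 1.9700e-03 m^2, rho = 12.5 g/cm^3 = 12500 kg/m^3
t = m / (A * rho)
t = 4.4250e-05 / (1.9700e-03 * 12500)
t = 1.7970e-06 m = 1797.0 nm

1797.0


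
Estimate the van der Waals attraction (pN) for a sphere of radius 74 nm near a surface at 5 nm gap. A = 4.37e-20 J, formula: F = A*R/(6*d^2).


Convert to SI: R = 74 nm = 7.4e-08 m, d = 5 nm = 5e-09 m
F = A * R / (6 * d^2)
F = 4.37e-20 * 7.4e-08 / (6 * (5e-09)^2)
F = 2.15587e-11 N = 21.559 pN

21.559


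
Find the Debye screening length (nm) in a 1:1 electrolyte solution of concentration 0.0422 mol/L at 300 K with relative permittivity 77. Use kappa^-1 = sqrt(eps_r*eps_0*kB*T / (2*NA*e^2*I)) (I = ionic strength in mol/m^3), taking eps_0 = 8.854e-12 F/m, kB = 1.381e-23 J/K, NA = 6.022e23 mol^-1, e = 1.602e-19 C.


Ionic strength I = 0.0422 * 1^2 * 1000 = 42.2 mol/m^3
kappa^-1 = sqrt(77 * 8.854e-12 * 1.381e-23 * 300 / (2 * 6.022e23 * (1.602e-19)^2 * 42.2))
kappa^-1 = 1.472 nm

1.472


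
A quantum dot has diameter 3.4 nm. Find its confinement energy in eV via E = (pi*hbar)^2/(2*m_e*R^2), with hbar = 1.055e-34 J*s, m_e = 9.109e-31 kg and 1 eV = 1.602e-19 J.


Radius R = 3.4/2 = 1.7 nm = 1.7e-09 m
E = (pi * 1.055e-34)^2 / (2 * 9.109e-31 * (1.7e-09)^2)
E(J) = 2.08644e-20
E = E(J) / 1.602e-19 = 0.1302 eV

0.1302


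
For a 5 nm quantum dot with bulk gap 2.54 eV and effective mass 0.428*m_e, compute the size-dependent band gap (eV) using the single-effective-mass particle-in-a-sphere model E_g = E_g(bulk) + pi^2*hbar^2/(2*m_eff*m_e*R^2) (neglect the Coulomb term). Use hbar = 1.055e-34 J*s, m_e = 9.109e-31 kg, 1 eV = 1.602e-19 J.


Radius R = 5/2 nm = 2.5e-09 m
Confinement energy dE = pi^2 * hbar^2 / (2 * m_eff * m_e * R^2)
dE = pi^2 * (1.055e-34)^2 / (2 * 0.428 * 9.109e-31 * (2.5e-09)^2) J, divided by 1.602e-19 J/eV
dE = 0.1407 eV
Total band gap = E_g(bulk) + dE = 2.54 + 0.1407 = 2.6807 eV

2.6807


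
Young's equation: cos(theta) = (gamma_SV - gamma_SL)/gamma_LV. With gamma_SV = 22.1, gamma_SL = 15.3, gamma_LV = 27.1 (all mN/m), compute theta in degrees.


cos(theta) = (gamma_SV - gamma_SL) / gamma_LV
cos(theta) = (22.1 - 15.3) / 27.1
cos(theta) = 0.250923
theta = arccos(0.250923) = 75.47 degrees

75.47


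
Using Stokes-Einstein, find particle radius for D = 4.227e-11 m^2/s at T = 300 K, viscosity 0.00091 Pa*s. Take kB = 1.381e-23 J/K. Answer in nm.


Stokes-Einstein: R = kB*T / (6*pi*eta*D)
R = 1.381e-23 * 300 / (6 * pi * 0.00091 * 4.227e-11)
R = 5.714e-09 m = 5.71 nm

5.71


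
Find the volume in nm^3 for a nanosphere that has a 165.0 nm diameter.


Radius r = 165.0/2 = 82.5 nm
Volume V = (4/3) * pi * r^3
V = (4/3) * pi * (82.5)^3
V = 2352071.15 nm^3

2352071.15


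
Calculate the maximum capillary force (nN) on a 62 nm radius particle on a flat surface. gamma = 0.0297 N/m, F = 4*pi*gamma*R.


Convert radius: R = 62 nm = 6.2e-08 m
F = 4 * pi * gamma * R
F = 4 * pi * 0.0297 * 6.2e-08
F = 2.31397e-08 N = 23.1397 nN

23.1397


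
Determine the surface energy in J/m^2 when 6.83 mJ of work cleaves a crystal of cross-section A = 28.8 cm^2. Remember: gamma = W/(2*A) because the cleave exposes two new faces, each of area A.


Convert: A = 28.8 cm^2 = 0.00288 m^2, W = 6.83 mJ = 0.00683 J
Cleaving exposes two faces of area A, so total new surface = 2*A and gamma = W / (2*A)
gamma = 0.00683 / (2 * 0.00288)
gamma = 1.186 J/m^2

1.186


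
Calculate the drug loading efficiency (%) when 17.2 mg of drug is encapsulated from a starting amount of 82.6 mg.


Drug loading efficiency = (drug loaded / drug initial) * 100
DLE = 17.2 / 82.6 * 100
DLE = 0.2082 * 100
DLE = 20.82%

20.82


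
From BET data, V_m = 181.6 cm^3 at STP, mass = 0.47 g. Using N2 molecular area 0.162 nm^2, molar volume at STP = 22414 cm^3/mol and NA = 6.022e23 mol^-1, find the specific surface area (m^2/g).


Number of moles in monolayer = V_m / 22414 = 181.6 / 22414 = 0.00810208
Number of molecules = moles * NA = 0.00810208 * 6.022e23
SA = molecules * sigma / mass
SA = (181.6 / 22414) * 6.022e23 * 0.162e-18 / 0.47
SA = 1681.7 m^2/g

1681.7


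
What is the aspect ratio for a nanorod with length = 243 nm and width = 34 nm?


Aspect ratio AR = length / diameter
AR = 243 / 34
AR = 7.15

7.15


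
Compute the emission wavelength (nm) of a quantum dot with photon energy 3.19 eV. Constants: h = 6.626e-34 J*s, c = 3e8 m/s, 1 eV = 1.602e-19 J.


Convert energy: E = 3.19 eV = 3.19 * 1.602e-19 = 5.11038e-19 J
lambda = h*c / E = 6.626e-34 * 3e8 / 5.11038e-19
lambda = 3.88973e-07 m = 389.0 nm

389.0


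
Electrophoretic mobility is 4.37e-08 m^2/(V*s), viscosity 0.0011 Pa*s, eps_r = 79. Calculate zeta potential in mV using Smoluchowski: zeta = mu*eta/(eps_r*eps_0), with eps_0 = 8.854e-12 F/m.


Smoluchowski equation: zeta = mu * eta / (eps_r * eps_0)
zeta = 4.37e-08 * 0.0011 / (79 * 8.854e-12)
zeta = 0.068724 V = 68.72 mV

68.72


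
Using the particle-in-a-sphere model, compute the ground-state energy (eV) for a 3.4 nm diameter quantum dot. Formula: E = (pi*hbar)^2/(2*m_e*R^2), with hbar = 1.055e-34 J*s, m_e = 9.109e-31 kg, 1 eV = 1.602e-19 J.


Radius R = 3.4/2 = 1.7 nm = 1.7e-09 m
E = (pi * 1.055e-34)^2 / (2 * 9.109e-31 * (1.7e-09)^2)
E(J) = 2.08644e-20
E = E(J) / 1.602e-19 = 0.1302 eV

0.1302


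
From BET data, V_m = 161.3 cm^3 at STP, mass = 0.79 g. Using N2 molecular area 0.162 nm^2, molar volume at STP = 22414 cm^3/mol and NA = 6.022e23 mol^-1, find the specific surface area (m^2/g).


Number of moles in monolayer = V_m / 22414 = 161.3 / 22414 = 0.0071964
Number of molecules = moles * NA = 0.0071964 * 6.022e23
SA = molecules * sigma / mass
SA = (161.3 / 22414) * 6.022e23 * 0.162e-18 / 0.79
SA = 888.7 m^2/g

888.7


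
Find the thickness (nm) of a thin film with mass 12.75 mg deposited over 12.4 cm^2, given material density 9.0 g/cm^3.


Convert: m = 12.75 mg = 1.2750e-05 kg, A = 12.4 cm^2 = 1.2400e-03 m^2, rho = 9.0 g/cm^3 = 9000 kg/m^3
t = m / (A * rho)
t = 1.2750e-05 / (1.2400e-03 * 9000)
t = 1.1425e-06 m = 1142.5 nm

1142.5


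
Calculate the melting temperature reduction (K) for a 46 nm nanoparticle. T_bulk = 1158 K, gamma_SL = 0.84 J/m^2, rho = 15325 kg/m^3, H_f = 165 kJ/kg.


Radius R = 46/2 = 23 nm = 2.3e-08 m
Convert H_f = 165 kJ/kg = 165000 J/kg
dT = 2 * gamma_SL * T_bulk / (rho * H_f * R)
dT = 2 * 0.84 * 1158 / (15325 * 165000 * 2.3e-08)
dT = 33.5 K

33.5


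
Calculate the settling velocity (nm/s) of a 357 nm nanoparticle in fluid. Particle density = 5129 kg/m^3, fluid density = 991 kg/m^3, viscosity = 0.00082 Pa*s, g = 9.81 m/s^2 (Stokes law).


Radius R = 357/2 nm = 1.785e-07 m
Density difference = 5129 - 991 = 4138 kg/m^3
v = 2 * R^2 * (rho_p - rho_f) * g / (9 * eta)
v = 2 * (1.785e-07)^2 * 4138 * 9.81 / (9 * 0.00082)
v = 3.50517e-07 m/s = 350.5174 nm/s

350.5174


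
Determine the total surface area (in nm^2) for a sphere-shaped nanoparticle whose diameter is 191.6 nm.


Radius r = 191.6/2 = 95.8 nm
Surface area SA = 4 * pi * r^2
SA = 4 * pi * (95.8)^2
SA = 115329.63 nm^2

115329.63


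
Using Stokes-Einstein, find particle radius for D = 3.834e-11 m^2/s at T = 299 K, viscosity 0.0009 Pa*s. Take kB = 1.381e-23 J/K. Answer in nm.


Stokes-Einstein: R = kB*T / (6*pi*eta*D)
R = 1.381e-23 * 299 / (6 * pi * 0.0009 * 3.834e-11)
R = 6.34847e-09 m = 6.35 nm

6.35


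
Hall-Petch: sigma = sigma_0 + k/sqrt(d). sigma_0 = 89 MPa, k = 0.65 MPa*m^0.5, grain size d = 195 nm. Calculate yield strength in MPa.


d = 195 nm = 1.95e-07 m
sqrt(d) = 0.000441588
Hall-Petch contribution = k / sqrt(d) = 0.65 / 0.000441588 = 1472.0 MPa
sigma = sigma_0 + k/sqrt(d) = 89 + 1472.0 = 1561.0 MPa

1561.0


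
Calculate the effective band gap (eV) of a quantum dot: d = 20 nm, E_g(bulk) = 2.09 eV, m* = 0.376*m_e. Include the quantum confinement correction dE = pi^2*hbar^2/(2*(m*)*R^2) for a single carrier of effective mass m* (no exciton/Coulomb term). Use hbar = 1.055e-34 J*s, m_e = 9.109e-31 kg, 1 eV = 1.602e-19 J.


Radius R = 20/2 nm = 1e-08 m
Confinement energy dE = pi^2 * hbar^2 / (2 * m_eff * m_e * R^2)
dE = pi^2 * (1.055e-34)^2 / (2 * 0.376 * 9.109e-31 * (1e-08)^2) J, divided by 1.602e-19 J/eV
dE = 0.01 eV
Total band gap = E_g(bulk) + dE = 2.09 + 0.01 = 2.1 eV

2.1


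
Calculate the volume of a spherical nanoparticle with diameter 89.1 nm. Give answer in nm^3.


Radius r = 89.1/2 = 44.55 nm
Volume V = (4/3) * pi * r^3
V = (4/3) * pi * (44.55)^3
V = 370366.53 nm^3

370366.53


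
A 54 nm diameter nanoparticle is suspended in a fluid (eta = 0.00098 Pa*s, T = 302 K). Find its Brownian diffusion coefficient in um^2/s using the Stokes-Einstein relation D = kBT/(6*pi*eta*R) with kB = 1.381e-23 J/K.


Radius R = 54/2 = 27 nm = 2.7e-08 m
D = kB*T / (6*pi*eta*R)
D = 1.381e-23 * 302 / (6 * pi * 0.00098 * 2.7e-08)
D = 8.36199e-12 m^2/s = 8.362 um^2/s

8.362


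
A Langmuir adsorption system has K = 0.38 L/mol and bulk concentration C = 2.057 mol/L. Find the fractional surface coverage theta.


Langmuir isotherm: theta = K*C / (1 + K*C)
K*C = 0.38 * 2.057 = 0.78166
theta = 0.78166 / (1 + 0.78166) = 0.78166 / 1.78166
theta = 0.4387

0.4387


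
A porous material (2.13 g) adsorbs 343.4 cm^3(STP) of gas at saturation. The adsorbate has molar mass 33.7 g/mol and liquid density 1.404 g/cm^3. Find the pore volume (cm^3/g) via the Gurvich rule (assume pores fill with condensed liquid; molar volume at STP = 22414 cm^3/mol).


Moles adsorbed n = V_ads / 22414 = 343.4 / 22414 = 1.532078e-02 mol
Liquid volume V_liq = n * M / rho_liq = 1.532078e-02 * 33.7 / 1.404 = 0.36774 cm^3
Specific pore volume V_pore = V_liq / m_sample = 0.36774 / 2.13
V_pore = 0.1726 cm^3/g

0.1726


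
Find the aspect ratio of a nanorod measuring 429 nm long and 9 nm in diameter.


Aspect ratio AR = length / diameter
AR = 429 / 9
AR = 47.67

47.67


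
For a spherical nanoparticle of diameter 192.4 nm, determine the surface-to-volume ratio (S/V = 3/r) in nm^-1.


Radius r = 192.4/2 = 96.2 nm
S/V = 3 / r = 3 / 96.2
S/V = 0.0312 nm^-1

0.0312


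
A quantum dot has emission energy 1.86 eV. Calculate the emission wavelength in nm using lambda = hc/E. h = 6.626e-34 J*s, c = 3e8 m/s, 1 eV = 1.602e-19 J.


Convert energy: E = 1.86 eV = 1.86 * 1.602e-19 = 2.97972e-19 J
lambda = h*c / E = 6.626e-34 * 3e8 / 2.97972e-19
lambda = 6.6711e-07 m = 667.1 nm

667.1


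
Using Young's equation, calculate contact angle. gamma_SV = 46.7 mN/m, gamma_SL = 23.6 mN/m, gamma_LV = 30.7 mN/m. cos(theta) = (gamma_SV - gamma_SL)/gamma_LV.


cos(theta) = (gamma_SV - gamma_SL) / gamma_LV
cos(theta) = (46.7 - 23.6) / 30.7
cos(theta) = 0.752443
theta = arccos(0.752443) = 41.2 degrees

41.2


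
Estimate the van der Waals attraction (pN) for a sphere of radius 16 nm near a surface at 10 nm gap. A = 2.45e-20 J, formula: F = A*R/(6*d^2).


Convert to SI: R = 16 nm = 1.6e-08 m, d = 10 nm = 1e-08 m
F = A * R / (6 * d^2)
F = 2.45e-20 * 1.6e-08 / (6 * (1e-08)^2)
F = 6.53333e-13 N = 0.653 pN

0.653


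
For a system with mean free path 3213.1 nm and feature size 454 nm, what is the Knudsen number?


Knudsen number Kn = lambda / L
Kn = 3213.1 / 454
Kn = 7.0773

7.0773


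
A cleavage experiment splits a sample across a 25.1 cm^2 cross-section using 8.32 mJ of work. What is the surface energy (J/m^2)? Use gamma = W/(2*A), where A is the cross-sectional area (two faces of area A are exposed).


Convert: A = 25.1 cm^2 = 0.00251 m^2, W = 8.32 mJ = 0.00832 J
Cleaving exposes two faces of area A, so total new surface = 2*A and gamma = W / (2*A)
gamma = 0.00832 / (2 * 0.00251)
gamma = 1.657 J/m^2

1.657


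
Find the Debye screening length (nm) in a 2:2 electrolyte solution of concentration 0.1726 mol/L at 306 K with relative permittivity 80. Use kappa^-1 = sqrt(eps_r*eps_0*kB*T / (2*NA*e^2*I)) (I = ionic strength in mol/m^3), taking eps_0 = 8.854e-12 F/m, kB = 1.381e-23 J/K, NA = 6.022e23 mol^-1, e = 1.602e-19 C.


Ionic strength I = 0.1726 * 2^2 * 1000 = 690.4 mol/m^3
kappa^-1 = sqrt(80 * 8.854e-12 * 1.381e-23 * 306 / (2 * 6.022e23 * (1.602e-19)^2 * 690.4))
kappa^-1 = 0.375 nm

0.375


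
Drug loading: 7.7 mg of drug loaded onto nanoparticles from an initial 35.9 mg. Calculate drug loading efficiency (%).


Drug loading efficiency = (drug loaded / drug initial) * 100
DLE = 7.7 / 35.9 * 100
DLE = 0.2145 * 100
DLE = 21.45%

21.45


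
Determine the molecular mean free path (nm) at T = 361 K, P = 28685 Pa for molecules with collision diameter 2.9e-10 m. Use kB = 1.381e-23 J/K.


Mean free path: lambda = kB*T / (sqrt(2) * pi * d^2 * P)
lambda = 1.381e-23 * 361 / (sqrt(2) * pi * (2.9e-10)^2 * 28685)
lambda = 4.65142e-07 m
lambda = 465.14 nm

465.14


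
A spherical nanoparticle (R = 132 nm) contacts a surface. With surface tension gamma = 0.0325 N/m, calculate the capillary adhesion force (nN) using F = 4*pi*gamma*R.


Convert radius: R = 132 nm = 1.32e-07 m
F = 4 * pi * gamma * R
F = 4 * pi * 0.0325 * 1.32e-07
F = 5.39097e-08 N = 53.9097 nN

53.9097


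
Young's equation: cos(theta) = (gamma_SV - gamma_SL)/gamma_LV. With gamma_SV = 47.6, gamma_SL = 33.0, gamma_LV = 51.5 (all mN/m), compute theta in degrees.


cos(theta) = (gamma_SV - gamma_SL) / gamma_LV
cos(theta) = (47.6 - 33.0) / 51.5
cos(theta) = 0.283495
theta = arccos(0.283495) = 73.53 degrees

73.53


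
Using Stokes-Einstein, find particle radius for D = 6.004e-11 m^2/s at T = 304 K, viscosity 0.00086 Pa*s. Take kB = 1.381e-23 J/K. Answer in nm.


Stokes-Einstein: R = kB*T / (6*pi*eta*D)
R = 1.381e-23 * 304 / (6 * pi * 0.00086 * 6.004e-11)
R = 4.31347e-09 m = 4.31 nm

4.31


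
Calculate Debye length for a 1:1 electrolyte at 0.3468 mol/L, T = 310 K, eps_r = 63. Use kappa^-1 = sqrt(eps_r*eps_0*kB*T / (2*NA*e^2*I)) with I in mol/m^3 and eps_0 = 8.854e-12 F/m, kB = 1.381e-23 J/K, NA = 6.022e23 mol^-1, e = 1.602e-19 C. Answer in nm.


Ionic strength I = 0.3468 * 1^2 * 1000 = 346.8 mol/m^3
kappa^-1 = sqrt(63 * 8.854e-12 * 1.381e-23 * 310 / (2 * 6.022e23 * (1.602e-19)^2 * 346.8))
kappa^-1 = 0.472 nm

0.472


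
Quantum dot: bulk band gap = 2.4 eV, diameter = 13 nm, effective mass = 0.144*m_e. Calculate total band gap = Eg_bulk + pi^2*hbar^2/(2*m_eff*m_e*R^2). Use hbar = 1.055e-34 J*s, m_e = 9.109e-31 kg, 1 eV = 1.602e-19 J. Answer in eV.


Radius R = 13/2 nm = 6.5e-09 m
Confinement energy dE = pi^2 * hbar^2 / (2 * m_eff * m_e * R^2)
dE = pi^2 * (1.055e-34)^2 / (2 * 0.144 * 9.109e-31 * (6.5e-09)^2) J, divided by 1.602e-19 J/eV
dE = 0.0619 eV
Total band gap = E_g(bulk) + dE = 2.4 + 0.0619 = 2.4619 eV

2.4619


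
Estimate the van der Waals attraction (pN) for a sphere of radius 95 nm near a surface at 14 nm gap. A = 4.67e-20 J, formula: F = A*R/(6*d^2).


Convert to SI: R = 95 nm = 9.5e-08 m, d = 14 nm = 1.4e-08 m
F = A * R / (6 * d^2)
F = 4.67e-20 * 9.5e-08 / (6 * (1.4e-08)^2)
F = 3.77253e-12 N = 3.773 pN

3.773


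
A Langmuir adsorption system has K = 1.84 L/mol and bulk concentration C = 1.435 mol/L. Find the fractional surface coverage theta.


Langmuir isotherm: theta = K*C / (1 + K*C)
K*C = 1.84 * 1.435 = 2.6404
theta = 2.6404 / (1 + 2.6404) = 2.6404 / 3.6404
theta = 0.7253

0.7253


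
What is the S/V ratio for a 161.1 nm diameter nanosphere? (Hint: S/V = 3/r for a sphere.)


Radius r = 161.1/2 = 80.55 nm
S/V = 3 / r = 3 / 80.55
S/V = 0.0372 nm^-1

0.0372


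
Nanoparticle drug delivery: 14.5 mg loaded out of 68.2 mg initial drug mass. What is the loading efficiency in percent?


Drug loading efficiency = (drug loaded / drug initial) * 100
DLE = 14.5 / 68.2 * 100
DLE = 0.2126 * 100
DLE = 21.26%

21.26


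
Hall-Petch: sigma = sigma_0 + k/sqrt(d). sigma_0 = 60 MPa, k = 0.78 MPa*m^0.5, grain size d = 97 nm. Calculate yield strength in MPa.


d = 97 nm = 9.7e-08 m
sqrt(d) = 0.0003114482
Hall-Petch contribution = k / sqrt(d) = 0.78 / 0.0003114482 = 2504.4 MPa
sigma = sigma_0 + k/sqrt(d) = 60 + 2504.4 = 2564.4 MPa

2564.4


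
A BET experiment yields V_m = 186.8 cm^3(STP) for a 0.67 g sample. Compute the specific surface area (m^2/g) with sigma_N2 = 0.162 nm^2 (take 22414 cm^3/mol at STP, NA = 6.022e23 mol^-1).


Number of moles in monolayer = V_m / 22414 = 186.8 / 22414 = 0.00833408
Number of molecules = moles * NA = 0.00833408 * 6.022e23
SA = molecules * sigma / mass
SA = (186.8 / 22414) * 6.022e23 * 0.162e-18 / 0.67
SA = 1213.5 m^2/g

1213.5


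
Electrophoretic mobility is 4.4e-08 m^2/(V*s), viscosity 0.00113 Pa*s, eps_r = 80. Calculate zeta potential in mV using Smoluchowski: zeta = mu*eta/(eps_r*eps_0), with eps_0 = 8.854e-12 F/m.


Smoluchowski equation: zeta = mu * eta / (eps_r * eps_0)
zeta = 4.4e-08 * 0.00113 / (80 * 8.854e-12)
zeta = 0.070194 V = 70.19 mV

70.19
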